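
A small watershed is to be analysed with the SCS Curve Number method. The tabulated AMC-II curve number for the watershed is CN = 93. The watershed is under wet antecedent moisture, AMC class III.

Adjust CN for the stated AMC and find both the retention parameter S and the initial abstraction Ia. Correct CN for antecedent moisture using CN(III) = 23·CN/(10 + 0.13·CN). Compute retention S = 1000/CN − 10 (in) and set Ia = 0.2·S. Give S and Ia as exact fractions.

CN(III) from CN(II)=93: (23·93)/(10 + 0.13·93) = 213900/2209 ≈ 96.831
Retention S: 1000/CN − 10 with CN=96.831 → S = 700/2139 ≈ 0.327 in
Ia = 0.2·(700/2139) = 140/2139 in ≈ 0.065 in

S = 700/2139 in ≈ 0.327 in; Ia = 140/2139 in ≈ 0.065 in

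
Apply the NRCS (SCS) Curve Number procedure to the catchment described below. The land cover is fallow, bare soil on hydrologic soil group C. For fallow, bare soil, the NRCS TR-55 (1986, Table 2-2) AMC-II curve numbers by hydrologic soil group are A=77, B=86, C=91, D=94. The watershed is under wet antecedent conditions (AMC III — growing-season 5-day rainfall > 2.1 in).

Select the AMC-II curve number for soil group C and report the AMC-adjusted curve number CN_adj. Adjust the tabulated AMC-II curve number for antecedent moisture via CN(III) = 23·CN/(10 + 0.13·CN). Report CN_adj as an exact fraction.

NRCS table: fallow, bare soil, soil group C → CN(II) = 91
CN(III) from CN(II)=91: (23·91)/(10 + 0.13·91) = 209300/2183 ≈ 95.877

CN_adj = 209300/2183 ≈ 95.877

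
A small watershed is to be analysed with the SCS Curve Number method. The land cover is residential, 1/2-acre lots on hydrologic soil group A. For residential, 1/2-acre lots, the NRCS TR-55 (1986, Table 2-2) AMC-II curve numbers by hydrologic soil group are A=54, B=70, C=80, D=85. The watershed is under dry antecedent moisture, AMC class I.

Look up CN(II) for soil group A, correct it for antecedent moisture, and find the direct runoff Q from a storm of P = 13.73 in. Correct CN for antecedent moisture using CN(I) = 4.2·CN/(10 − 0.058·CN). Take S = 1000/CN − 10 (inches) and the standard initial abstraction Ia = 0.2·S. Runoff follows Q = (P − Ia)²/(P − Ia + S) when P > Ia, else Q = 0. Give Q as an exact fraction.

Q = 300842377081/96304439700 in ≈ 3.124 in

NRCS table: residential, 1/2-acre lots, soil group A → CN(II) = 54
Adjust CN=54 to AMC I: 4.2·54/(10 − 0.058·54) → (1134/5) ÷ (1717/250) = 56700/1717 ≈ 33.023
S = 1000/(56700/1717) − 10 = 11500/567 in ≈ 20.282 in
Ia = 0.2·(11500/567) = 2300/567 in ≈ 4.056 in
Since P=13.730 > Ia=4.056: effective rainfall P−Ia = 548491/56700 in
Q = (548491/56700)²/((548491/56700) + 11500/567) = (300842377081/3214890000)/(1698491/56700) = 300842377081/96304439700 in ≈ 3.124 in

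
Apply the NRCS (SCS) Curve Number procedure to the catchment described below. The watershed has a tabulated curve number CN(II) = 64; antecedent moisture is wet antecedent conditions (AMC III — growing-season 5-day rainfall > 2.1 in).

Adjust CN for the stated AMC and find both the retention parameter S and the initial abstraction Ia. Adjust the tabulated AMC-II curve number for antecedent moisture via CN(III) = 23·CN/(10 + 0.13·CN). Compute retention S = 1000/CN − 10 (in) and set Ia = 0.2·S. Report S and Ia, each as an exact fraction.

S = 225/92 in ≈ 2.446 in; Ia = 45/92 in ≈ 0.489 in

Adjust CN=64 to AMC III: 23·64/(10 + 0.13·64) → 1472 ÷ (458/25) = 18400/229 ≈ 80.349
S = 1000/(18400/229) − 10 = 225/92 in ≈ 2.446 in
Ia = 0.2·(225/92) = 45/92 in ≈ 0.489 in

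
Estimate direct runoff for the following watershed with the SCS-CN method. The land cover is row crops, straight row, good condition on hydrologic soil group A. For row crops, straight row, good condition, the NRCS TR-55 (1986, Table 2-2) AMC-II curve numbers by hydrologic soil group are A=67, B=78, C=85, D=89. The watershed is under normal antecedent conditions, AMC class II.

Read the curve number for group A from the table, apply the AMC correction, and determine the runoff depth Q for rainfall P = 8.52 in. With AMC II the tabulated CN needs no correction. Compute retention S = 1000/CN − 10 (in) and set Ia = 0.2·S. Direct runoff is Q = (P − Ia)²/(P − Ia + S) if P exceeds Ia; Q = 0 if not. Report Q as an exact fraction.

NRCS table: row crops, straight row, good condition, soil group A → CN(II) = 67
AMC II — tabulated CN = 67 applies directly.
Max retention: S = 1000/67 − 10 = 330/67 in (≈ 4.925 in)
Ia = 0.2S: 0.2·4.925 = 0.985 in (exactly 66/67)
Excess rainfall: 8.520 − 0.985 = 7.535 in; P > Ia so Q > 0
Runoff Q = (P−Ia)²/(P−Ia+S) = (7.535)²/(7.535+4.925) = 17698849/3884325 ≈ 4.556 in

Q = 17698849/3884325 in ≈ 4.556 in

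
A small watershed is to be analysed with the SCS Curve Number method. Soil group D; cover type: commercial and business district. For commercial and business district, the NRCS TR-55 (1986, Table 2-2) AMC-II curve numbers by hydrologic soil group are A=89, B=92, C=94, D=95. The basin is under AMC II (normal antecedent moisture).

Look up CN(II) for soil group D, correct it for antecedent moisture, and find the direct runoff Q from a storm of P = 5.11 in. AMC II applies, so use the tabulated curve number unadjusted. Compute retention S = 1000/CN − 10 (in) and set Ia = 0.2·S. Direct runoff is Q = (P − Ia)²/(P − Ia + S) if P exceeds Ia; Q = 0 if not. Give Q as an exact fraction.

Q = 90421081/19967100 in ≈ 4.529 in

NRCS table: commercial and business district, soil group D → CN(II) = 95
Average conditions: CN = 95 (no AMC adjustment).
Retention S: 1000/CN − 10 with CN=95.000 → S = 10/19 ≈ 0.526 in
Ia = 0.2·(10/19) = 2/19 in ≈ 0.105 in
Excess rainfall: 5.110 − 0.105 = 5.005 in; P > Ia so Q > 0
Q = (9509/1900)²/((9509/1900) + 10/19) = (90421081/3610000)/(10509/1900) = 90421081/19967100 in ≈ 4.529 in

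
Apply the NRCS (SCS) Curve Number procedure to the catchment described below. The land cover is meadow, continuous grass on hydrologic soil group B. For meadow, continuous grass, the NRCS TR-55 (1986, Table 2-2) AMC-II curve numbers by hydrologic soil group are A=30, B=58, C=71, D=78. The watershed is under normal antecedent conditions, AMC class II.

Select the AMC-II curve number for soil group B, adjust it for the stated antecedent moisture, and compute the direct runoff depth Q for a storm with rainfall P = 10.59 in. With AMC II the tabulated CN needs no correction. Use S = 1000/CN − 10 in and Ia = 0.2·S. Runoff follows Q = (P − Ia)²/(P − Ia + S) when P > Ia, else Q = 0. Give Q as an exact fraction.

Q = 78092569/15309100 in ≈ 5.101 in

NRCS table: meadow, continuous grass, soil group B → CN(II) = 58
Average conditions: CN = 58 (no AMC adjustment).
Max retention: S = 1000/58 − 10 = 210/29 in (≈ 7.241 in)
Ia = 0.2S: 0.2·7.241 = 1.448 in (exactly 42/29)
P − Ia = 10.590 − 1.448 = 26511/2900 ≈ 9.142 in (> 0, runoff occurs)
Q: (26511/2900)² ÷ (47511/2900) = 78092569/15309100 in (≈ 5.101 in)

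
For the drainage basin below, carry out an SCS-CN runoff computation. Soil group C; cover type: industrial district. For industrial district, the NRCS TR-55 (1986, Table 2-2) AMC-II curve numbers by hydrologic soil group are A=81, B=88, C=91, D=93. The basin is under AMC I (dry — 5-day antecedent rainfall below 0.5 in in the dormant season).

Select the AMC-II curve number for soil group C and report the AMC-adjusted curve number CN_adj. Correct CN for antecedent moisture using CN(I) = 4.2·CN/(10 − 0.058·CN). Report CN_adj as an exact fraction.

CN_adj = 63700/787 ≈ 80.940

NRCS table: industrial district, soil group C → CN(II) = 91
CN(I) from CN(II)=91: (4.2·91)/(10 − 0.058·91) = 63700/787 ≈ 80.940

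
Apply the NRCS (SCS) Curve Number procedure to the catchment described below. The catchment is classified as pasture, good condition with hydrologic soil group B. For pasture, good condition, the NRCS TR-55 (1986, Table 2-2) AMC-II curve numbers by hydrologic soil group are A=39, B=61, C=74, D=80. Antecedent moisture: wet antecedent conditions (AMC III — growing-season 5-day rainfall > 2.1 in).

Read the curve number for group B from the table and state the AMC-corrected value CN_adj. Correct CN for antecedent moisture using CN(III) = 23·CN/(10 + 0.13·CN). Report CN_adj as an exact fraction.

NRCS table: pasture, good condition, soil group B → CN(II) = 61
Wet (AMC III): CN(III) = 23·61/(10 + 0.13·61) = 1403/(1793/100) = 140300/1793 ≈ 78.249

CN_adj = 140300/1793 ≈ 78.249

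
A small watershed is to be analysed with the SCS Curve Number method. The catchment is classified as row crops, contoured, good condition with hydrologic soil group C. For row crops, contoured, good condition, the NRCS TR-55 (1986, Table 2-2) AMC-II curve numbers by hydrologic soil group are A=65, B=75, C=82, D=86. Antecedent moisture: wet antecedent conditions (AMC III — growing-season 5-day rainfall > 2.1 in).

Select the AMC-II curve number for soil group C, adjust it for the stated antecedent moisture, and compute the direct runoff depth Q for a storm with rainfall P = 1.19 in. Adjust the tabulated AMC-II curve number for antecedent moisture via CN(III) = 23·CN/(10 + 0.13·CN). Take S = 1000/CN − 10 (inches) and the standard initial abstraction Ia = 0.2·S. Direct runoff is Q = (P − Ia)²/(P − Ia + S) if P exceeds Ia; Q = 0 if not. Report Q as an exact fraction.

NRCS table: row crops, contoured, good condition, soil group C → CN(II) = 82
CN(III) from CN(II)=82: (23·82)/(10 + 0.13·82) = 94300/1033 ≈ 91.288
S = 1000/(94300/1033) − 10 = 900/943 in ≈ 0.954 in
Initial abstraction Ia = S/5 = (900/943)/5 = 180/943 ≈ 0.191 in
P − Ia = 1.190 − 0.191 = 94217/94300 ≈ 0.999 in (> 0, runoff occurs)
Q: (94217/94300)² ÷ (184217/94300) = 8876843089/17371663100 in (≈ 0.511 in)

Q = 8876843089/17371663100 in ≈ 0.511 in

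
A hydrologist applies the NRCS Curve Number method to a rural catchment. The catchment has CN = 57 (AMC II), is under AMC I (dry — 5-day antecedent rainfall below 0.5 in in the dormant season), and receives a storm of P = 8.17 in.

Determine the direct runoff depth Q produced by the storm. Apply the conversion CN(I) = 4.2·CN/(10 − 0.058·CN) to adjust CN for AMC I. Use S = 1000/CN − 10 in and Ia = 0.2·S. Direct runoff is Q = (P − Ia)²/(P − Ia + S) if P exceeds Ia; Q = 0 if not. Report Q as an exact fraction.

CN(I) from CN(II)=57: (4.2·57)/(10 − 0.058·57) = 119700/3347 ≈ 35.763
S = 1000/(119700/3347) − 10 = 21500/1197 in ≈ 17.962 in
Initial abstraction Ia = S/5 = (21500/1197)/5 = 4300/1197 ≈ 3.592 in
P − Ia = 8.170 − 3.592 = 547949/119700 ≈ 4.578 in (> 0, runoff occurs)
Q: (547949/119700)² ÷ (2697949/119700) = 6982514107/7510337100 in (≈ 0.930 in)

Q = 6982514107/7510337100 in ≈ 0.930 in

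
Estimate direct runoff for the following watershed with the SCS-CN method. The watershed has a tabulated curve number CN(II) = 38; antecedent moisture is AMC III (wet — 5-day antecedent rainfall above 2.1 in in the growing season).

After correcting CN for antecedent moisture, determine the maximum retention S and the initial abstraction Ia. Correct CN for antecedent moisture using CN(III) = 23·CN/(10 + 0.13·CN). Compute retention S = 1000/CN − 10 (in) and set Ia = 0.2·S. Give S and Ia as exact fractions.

CN(III) from CN(II)=38: (23·38)/(10 + 0.13·38) = 43700/747 ≈ 58.501
Retention S: 1000/CN − 10 with CN=58.501 → S = 3100/437 ≈ 7.094 in
Ia = 0.2·(3100/437) = 620/437 in ≈ 1.419 in

S = 3100/437 in ≈ 7.094 in; Ia = 620/437 in ≈ 1.419 in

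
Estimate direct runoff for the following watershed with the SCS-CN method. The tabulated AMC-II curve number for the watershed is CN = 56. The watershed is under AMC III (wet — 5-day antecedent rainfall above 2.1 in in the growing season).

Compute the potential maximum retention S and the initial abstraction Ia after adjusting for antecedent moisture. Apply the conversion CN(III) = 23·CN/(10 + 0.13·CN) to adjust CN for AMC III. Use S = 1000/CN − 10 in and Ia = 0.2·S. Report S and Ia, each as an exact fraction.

S = 550/161 in ≈ 3.416 in; Ia = 110/161 in ≈ 0.683 in

Adjust CN=56 to AMC III: 23·56/(10 + 0.13·56) → 1288 ÷ (432/25) = 4025/54 ≈ 74.537
S = 1000/(4025/54) − 10 = 550/161 in ≈ 3.416 in
Ia = 0.2·(550/161) = 110/161 in ≈ 0.683 in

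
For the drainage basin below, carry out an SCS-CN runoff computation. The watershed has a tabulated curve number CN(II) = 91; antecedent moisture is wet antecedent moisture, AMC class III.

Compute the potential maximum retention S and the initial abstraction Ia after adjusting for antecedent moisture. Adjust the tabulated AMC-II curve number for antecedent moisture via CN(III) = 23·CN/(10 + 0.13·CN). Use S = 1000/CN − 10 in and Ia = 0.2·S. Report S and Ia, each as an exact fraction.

Adjust CN=91 to AMC III: 23·91/(10 + 0.13·91) → 2093 ÷ (2183/100) = 209300/2183 ≈ 95.877
Retention S: 1000/CN − 10 with CN=95.877 → S = 900/2093 ≈ 0.430 in
Initial abstraction Ia = S/5 = (900/2093)/5 = 180/2093 ≈ 0.086 in

S = 900/2093 in ≈ 0.430 in; Ia = 180/2093 in ≈ 0.086 in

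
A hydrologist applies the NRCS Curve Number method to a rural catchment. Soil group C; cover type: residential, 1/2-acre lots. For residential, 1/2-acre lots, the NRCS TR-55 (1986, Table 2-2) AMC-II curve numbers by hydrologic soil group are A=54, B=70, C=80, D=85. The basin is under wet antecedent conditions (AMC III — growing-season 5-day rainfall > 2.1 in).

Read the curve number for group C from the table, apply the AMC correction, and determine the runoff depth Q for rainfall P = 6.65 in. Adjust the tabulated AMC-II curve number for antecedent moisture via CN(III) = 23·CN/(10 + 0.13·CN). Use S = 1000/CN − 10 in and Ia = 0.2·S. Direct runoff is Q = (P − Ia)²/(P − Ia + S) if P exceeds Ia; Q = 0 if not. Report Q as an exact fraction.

Q = 8755681/1591140 in ≈ 5.503 in

NRCS table: residential, 1/2-acre lots, soil group C → CN(II) = 80
Wet (AMC III): CN(III) = 23·80/(10 + 0.13·80) = 1840/(102/5) = 4600/51 ≈ 90.196
Retention S: 1000/CN − 10 with CN=90.196 → S = 25/23 ≈ 1.087 in
Ia = 0.2·(25/23) = 5/23 in ≈ 0.217 in
Excess rainfall: 6.650 − 0.217 = 6.433 in; P > Ia so Q > 0
Q = (2959/460)²/((2959/460) + 25/23) = (8755681/211600)/(3459/460) = 8755681/1591140 in ≈ 5.503 in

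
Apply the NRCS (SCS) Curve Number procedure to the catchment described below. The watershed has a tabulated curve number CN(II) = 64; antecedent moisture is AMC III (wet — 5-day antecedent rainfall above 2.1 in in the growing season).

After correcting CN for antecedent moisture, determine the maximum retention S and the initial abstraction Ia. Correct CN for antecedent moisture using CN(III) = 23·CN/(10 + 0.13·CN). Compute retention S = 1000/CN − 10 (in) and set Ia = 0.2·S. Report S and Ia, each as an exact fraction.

CN(III) from CN(II)=64: (23·64)/(10 + 0.13·64) = 18400/229 ≈ 80.349
S = 1000/(18400/229) − 10 = 225/92 in ≈ 2.446 in
Initial abstraction Ia = S/5 = (225/92)/5 = 45/92 ≈ 0.489 in

S = 225/92 in ≈ 2.446 in; Ia = 45/92 in ≈ 0.489 in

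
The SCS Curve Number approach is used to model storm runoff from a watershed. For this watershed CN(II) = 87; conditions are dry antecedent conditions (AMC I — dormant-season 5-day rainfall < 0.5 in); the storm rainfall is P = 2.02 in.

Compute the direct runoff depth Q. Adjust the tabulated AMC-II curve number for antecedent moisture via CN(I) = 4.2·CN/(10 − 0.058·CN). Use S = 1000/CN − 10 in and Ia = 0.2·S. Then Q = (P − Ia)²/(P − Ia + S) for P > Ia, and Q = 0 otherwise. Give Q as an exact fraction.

Q = 14286703729/40607541450 in ≈ 0.352 in

Dry (AMC I): CN(I) = 4.2·87/(10 − 0.058·87) = (1827/5)/(2477/500) = 182700/2477 ≈ 73.759
Max retention: S = 1000/(182700/2477) − 10 = 6500/1827 in (≈ 3.558 in)
Ia = 0.2·(6500/1827) = 1300/1827 in ≈ 0.712 in
Excess rainfall: 2.020 − 0.712 = 1.308 in; P > Ia so Q > 0
Q: (119527/91350)² ÷ (444527/91350) = 14286703729/40607541450 in (≈ 0.352 in)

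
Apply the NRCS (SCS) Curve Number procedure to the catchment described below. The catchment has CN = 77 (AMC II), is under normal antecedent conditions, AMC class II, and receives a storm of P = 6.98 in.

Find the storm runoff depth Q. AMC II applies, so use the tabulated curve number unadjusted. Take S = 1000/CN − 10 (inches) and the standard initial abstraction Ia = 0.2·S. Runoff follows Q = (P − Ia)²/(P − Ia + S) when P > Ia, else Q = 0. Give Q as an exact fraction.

Q = 603832329/138881050 in ≈ 4.348 in

Average conditions: CN = 77 (no AMC adjustment).
Retention S: 1000/CN − 10 with CN=77.000 → S = 230/77 ≈ 2.987 in
Ia = 0.2S: 0.2·2.987 = 0.597 in (exactly 46/77)
P − Ia = 6.980 − 0.597 = 24573/3850 ≈ 6.383 in (> 0, runoff occurs)
Q = (24573/3850)²/((24573/3850) + 230/77) = (603832329/14822500)/(36073/3850) = 603832329/138881050 in ≈ 4.348 in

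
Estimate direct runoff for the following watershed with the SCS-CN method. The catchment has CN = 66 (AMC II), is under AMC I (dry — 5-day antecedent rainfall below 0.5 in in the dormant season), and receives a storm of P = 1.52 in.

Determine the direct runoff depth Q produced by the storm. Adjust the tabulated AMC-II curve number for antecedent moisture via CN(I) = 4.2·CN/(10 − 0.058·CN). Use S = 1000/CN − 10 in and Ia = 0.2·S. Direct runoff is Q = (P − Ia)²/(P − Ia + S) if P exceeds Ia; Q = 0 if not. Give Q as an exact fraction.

Adjust CN=66 to AMC I: 4.2·66/(10 − 0.058·66) → (1386/5) ÷ (1543/250) = 69300/1543 ≈ 44.913
S = 1000/(69300/1543) − 10 = 8500/693 in ≈ 12.266 in
Initial abstraction Ia = S/5 = (8500/693)/5 = 1700/693 ≈ 2.453 in
P = 1.520 ≤ Ia = 2.453 in: entire storm abstracted, Q = 0.

Q = 0 in ≈ 0.000 in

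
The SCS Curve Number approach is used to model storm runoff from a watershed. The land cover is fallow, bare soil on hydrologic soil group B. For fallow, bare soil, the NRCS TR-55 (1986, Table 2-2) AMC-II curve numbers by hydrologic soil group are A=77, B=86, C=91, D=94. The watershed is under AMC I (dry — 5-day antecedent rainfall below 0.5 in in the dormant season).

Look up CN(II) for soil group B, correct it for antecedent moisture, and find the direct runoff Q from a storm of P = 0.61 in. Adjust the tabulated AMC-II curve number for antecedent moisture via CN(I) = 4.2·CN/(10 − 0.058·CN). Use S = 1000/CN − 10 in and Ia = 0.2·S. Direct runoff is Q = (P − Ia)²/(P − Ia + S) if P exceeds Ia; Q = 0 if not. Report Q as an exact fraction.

NRCS table: fallow, bare soil, soil group B → CN(II) = 86
Dry (AMC I): CN(I) = 4.2·86/(10 − 0.058·86) = (1806/5)/(1253/250) = 12900/179 ≈ 72.067
Max retention: S = 1000/(12900/179) − 10 = 500/129 in (≈ 3.876 in)
Ia = 0.2·(500/129) = 100/129 in ≈ 0.775 in
P = 0.610 ≤ Ia = 0.775 in: entire storm abstracted, Q = 0.

Q = 0 in ≈ 0.000 in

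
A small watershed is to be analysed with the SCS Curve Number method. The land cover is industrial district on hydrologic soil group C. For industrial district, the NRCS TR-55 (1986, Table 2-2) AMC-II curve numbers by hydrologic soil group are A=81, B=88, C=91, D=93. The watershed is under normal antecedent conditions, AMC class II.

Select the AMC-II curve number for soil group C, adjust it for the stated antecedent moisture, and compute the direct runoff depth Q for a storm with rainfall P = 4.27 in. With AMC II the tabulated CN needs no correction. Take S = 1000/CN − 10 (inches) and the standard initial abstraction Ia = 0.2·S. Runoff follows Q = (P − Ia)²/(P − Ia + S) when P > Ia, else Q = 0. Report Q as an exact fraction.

NRCS table: industrial district, soil group C → CN(II) = 91
AMC II — tabulated CN = 91 applies directly.
Max retention: S = 1000/91 − 10 = 90/91 in (≈ 0.989 in)
Ia = 0.2·(90/91) = 18/91 in ≈ 0.198 in
P − Ia = 4.270 − 0.198 = 37057/9100 ≈ 4.072 in (> 0, runoff occurs)
Runoff Q = (P−Ia)²/(P−Ia+S) = (4.072)²/(4.072+0.989) = 1373221249/419118700 ≈ 3.276 in

Q = 1373221249/419118700 in ≈ 3.276 in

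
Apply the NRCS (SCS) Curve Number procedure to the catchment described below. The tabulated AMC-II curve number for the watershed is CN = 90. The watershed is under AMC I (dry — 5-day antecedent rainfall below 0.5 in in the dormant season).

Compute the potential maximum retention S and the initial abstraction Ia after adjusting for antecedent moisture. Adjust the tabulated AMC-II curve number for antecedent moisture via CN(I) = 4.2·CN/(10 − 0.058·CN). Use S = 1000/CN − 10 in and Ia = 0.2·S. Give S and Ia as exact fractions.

Adjust CN=90 to AMC I: 4.2·90/(10 − 0.058·90) → 378 ÷ (239/50) = 18900/239 ≈ 79.079
Retention S: 1000/CN − 10 with CN=79.079 → S = 500/189 ≈ 2.646 in
Ia = 0.2S: 0.2·2.646 = 0.529 in (exactly 100/189)

S = 500/189 in ≈ 2.646 in; Ia = 100/189 in ≈ 0.529 in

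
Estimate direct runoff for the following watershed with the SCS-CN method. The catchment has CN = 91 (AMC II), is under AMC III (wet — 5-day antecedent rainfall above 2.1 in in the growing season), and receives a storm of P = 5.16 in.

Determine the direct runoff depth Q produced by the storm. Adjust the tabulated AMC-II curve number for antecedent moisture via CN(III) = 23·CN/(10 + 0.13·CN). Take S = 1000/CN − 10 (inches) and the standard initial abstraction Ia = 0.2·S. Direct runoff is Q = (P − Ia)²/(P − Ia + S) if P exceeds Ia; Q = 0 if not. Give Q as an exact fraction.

Adjust CN=91 to AMC III: 23·91/(10 + 0.13·91) → 2093 ÷ (2183/100) = 209300/2183 ≈ 95.877
Max retention: S = 1000/(209300/2183) − 10 = 900/2093 in (≈ 0.430 in)
Ia = 0.2S: 0.2·0.430 = 0.086 in (exactly 180/2093)
P − Ia = 5.160 − 0.086 = 265497/52325 ≈ 5.074 in (> 0, runoff occurs)
Runoff Q = (P−Ia)²/(P−Ia+S) = (5.074)²/(5.074+0.430) = 23496219003/5023147675 ≈ 4.678 in

Q = 23496219003/5023147675 in ≈ 4.678 in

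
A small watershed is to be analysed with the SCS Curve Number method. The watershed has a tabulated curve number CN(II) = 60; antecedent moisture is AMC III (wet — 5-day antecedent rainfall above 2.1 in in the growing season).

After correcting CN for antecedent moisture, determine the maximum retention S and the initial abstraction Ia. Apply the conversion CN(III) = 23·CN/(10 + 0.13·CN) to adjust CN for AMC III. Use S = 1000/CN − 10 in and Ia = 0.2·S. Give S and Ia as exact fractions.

S = 200/69 in ≈ 2.899 in; Ia = 40/69 in ≈ 0.580 in

CN(III) from CN(II)=60: (23·60)/(10 + 0.13·60) = 6900/89 ≈ 77.528
Max retention: S = 1000/(6900/89) − 10 = 200/69 in (≈ 2.899 in)
Ia = 0.2·(200/69) = 40/69 in ≈ 0.580 in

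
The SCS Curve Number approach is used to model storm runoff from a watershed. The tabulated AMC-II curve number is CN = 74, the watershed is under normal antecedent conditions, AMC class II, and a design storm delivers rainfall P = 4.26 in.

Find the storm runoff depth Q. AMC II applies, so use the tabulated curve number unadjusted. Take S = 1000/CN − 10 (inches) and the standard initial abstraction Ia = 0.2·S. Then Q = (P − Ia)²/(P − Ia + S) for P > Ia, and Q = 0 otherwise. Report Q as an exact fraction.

Q = 43309561/24199850 in ≈ 1.790 in

AMC II — tabulated CN = 74 applies directly.
Retention S: 1000/CN − 10 with CN=74.000 → S = 130/37 ≈ 3.514 in
Initial abstraction Ia = S/5 = (130/37)/5 = 26/37 ≈ 0.703 in
P − Ia = 4.260 − 0.703 = 6581/1850 ≈ 3.557 in (> 0, runoff occurs)
Q: (6581/1850)² ÷ (13081/1850) = 43309561/24199850 in (≈ 1.790 in)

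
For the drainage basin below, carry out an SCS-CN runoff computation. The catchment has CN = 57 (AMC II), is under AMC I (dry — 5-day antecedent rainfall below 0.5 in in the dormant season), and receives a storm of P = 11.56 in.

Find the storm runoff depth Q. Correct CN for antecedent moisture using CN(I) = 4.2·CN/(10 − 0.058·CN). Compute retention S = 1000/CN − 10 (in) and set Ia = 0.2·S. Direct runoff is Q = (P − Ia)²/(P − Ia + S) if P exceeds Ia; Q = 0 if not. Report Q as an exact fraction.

CN(I) from CN(II)=57: (4.2·57)/(10 − 0.058·57) = 119700/3347 ≈ 35.763
Retention S: 1000/CN − 10 with CN=35.763 → S = 21500/1197 ≈ 17.962 in
Initial abstraction Ia = S/5 = (21500/1197)/5 = 4300/1197 ≈ 3.592 in
Since P=11.560 > Ia=3.592: effective rainfall P−Ia = 238433/29925 in
Q = (238433/29925)²/((238433/29925) + 21500/1197) = (56850295489/895505625)/(775933/29925) = 56850295489/23219795025 in ≈ 2.448 in

Q = 56850295489/23219795025 in ≈ 2.448 in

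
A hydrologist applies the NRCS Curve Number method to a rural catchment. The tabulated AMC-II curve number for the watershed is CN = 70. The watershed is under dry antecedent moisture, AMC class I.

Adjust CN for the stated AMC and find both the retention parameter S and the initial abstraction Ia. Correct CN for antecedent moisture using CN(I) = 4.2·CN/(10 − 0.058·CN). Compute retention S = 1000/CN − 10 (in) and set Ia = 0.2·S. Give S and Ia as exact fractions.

S = 500/49 in ≈ 10.204 in; Ia = 100/49 in ≈ 2.041 in

Dry (AMC I): CN(I) = 4.2·70/(10 − 0.058·70) = 294/(297/50) = 4900/99 ≈ 49.495
Max retention: S = 1000/(4900/99) − 10 = 500/49 in (≈ 10.204 in)
Ia = 0.2S: 0.2·10.204 = 2.041 in (exactly 100/49)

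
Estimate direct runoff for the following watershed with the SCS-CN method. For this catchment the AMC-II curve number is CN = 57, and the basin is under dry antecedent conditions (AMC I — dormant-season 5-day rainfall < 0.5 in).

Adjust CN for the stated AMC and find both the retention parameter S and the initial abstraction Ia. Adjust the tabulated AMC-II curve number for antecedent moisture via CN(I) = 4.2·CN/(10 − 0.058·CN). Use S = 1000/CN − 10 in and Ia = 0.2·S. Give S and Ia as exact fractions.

CN(I) from CN(II)=57: (4.2·57)/(10 − 0.058·57) = 119700/3347 ≈ 35.763
Max retention: S = 1000/(119700/3347) − 10 = 21500/1197 in (≈ 17.962 in)
Initial abstraction Ia = S/5 = (21500/1197)/5 = 4300/1197 ≈ 3.592 in

S = 21500/1197 in ≈ 17.962 in; Ia = 4300/1197 in ≈ 3.592 in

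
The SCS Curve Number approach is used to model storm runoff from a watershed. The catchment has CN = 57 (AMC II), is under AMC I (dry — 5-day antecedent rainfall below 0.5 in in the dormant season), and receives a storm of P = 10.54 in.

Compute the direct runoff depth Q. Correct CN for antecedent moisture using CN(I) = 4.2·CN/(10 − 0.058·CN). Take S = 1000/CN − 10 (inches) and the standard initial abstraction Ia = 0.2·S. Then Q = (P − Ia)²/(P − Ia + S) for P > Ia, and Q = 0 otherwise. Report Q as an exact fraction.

CN(I) from CN(II)=57: (4.2·57)/(10 − 0.058·57) = 119700/3347 ≈ 35.763
S = 1000/(119700/3347) − 10 = 21500/1197 in ≈ 17.962 in
Initial abstraction Ia = S/5 = (21500/1197)/5 = 4300/1197 ≈ 3.592 in
Since P=10.540 > Ia=3.592: effective rainfall P−Ia = 415819/59850 in
Q: (415819/59850)² ÷ (1490819/59850) = 172905440761/89225517150 in (≈ 1.938 in)

Q = 172905440761/89225517150 in ≈ 1.938 in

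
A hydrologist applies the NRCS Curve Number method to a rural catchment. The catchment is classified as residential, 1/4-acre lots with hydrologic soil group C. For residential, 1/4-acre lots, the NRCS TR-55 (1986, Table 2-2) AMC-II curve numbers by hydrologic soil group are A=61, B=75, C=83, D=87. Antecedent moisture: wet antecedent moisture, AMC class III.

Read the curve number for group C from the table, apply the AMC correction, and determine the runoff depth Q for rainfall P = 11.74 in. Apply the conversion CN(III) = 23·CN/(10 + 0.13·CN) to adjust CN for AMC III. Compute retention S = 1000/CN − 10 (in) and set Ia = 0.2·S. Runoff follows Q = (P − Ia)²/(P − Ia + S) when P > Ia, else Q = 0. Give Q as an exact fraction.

Q = 1217895437889/113450247350 in ≈ 10.735 in

NRCS table: residential, 1/4-acre lots, soil group C → CN(II) = 83
CN(III) from CN(II)=83: (23·83)/(10 + 0.13·83) = 190900/2079 ≈ 91.823
Retention S: 1000/CN − 10 with CN=91.823 → S = 1700/1909 ≈ 0.891 in
Ia = 0.2·(1700/1909) = 340/1909 in ≈ 0.178 in
Excess rainfall: 11.740 − 0.178 = 11.562 in; P > Ia so Q > 0
Q: (1103583/95450)² ÷ (1188583/95450) = 1217895437889/113450247350 in (≈ 10.735 in)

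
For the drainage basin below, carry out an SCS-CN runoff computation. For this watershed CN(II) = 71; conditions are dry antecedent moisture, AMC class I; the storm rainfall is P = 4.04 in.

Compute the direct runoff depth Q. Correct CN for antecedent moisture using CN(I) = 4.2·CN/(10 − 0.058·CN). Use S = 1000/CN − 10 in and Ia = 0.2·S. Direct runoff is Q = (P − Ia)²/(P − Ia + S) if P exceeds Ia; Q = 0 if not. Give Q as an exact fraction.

Q = 6098204281/16423029525 in ≈ 0.371 in

Adjust CN=71 to AMC I: 4.2·71/(10 − 0.058·71) → (1491/5) ÷ (2941/500) = 149100/2941 ≈ 50.697
Retention S: 1000/CN − 10 with CN=50.697 → S = 14500/1491 ≈ 9.725 in
Ia = 0.2·(14500/1491) = 2900/1491 in ≈ 1.945 in
Since P=4.040 > Ia=1.945: effective rainfall P−Ia = 78091/37275 in
Runoff Q = (P−Ia)²/(P−Ia+S) = (2.095)²/(2.095+9.725) = 6098204281/16423029525 ≈ 0.371 in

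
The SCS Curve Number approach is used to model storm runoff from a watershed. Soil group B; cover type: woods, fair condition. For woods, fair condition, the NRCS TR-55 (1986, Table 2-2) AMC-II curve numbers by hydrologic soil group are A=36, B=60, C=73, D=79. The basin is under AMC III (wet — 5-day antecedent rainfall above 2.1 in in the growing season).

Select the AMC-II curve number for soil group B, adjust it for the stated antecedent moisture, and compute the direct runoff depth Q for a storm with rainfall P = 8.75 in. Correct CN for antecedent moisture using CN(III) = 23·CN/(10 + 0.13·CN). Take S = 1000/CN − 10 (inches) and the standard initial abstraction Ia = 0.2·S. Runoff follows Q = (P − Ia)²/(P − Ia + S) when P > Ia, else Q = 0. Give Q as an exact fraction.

NRCS table: woods, fair condition, soil group B → CN(II) = 60
CN(III) from CN(II)=60: (23·60)/(10 + 0.13·60) = 6900/89 ≈ 77.528
S = 1000/(6900/89) − 10 = 200/69 in ≈ 2.899 in
Ia = 0.2S: 0.2·2.899 = 0.580 in (exactly 40/69)
Excess rainfall: 8.750 − 0.580 = 8.170 in; P > Ia so Q > 0
Runoff Q = (P−Ia)²/(P−Ia+S) = (8.170)²/(8.170+2.899) = 1017005/168636 ≈ 6.031 in

Q = 1017005/168636 in ≈ 6.031 in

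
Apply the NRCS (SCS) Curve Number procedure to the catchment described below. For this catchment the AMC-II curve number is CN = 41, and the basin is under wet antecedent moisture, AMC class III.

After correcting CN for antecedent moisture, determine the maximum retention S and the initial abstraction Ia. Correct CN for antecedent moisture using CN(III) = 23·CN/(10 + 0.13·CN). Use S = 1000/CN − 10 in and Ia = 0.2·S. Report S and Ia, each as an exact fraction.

S = 5900/943 in ≈ 6.257 in; Ia = 1180/943 in ≈ 1.251 in

Wet (AMC III): CN(III) = 23·41/(10 + 0.13·41) = 943/(1533/100) = 94300/1533 ≈ 61.513
Retention S: 1000/CN − 10 with CN=61.513 → S = 5900/943 ≈ 6.257 in
Ia = 0.2S: 0.2·6.257 = 1.251 in (exactly 1180/943)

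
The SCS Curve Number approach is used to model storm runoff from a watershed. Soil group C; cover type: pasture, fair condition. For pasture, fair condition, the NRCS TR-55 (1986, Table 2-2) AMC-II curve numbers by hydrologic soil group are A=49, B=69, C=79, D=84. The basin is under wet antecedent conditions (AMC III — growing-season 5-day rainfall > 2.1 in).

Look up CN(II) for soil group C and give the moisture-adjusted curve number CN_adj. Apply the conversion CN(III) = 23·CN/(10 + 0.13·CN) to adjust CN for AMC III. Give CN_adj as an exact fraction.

NRCS table: pasture, fair condition, soil group C → CN(II) = 79
Adjust CN=79 to AMC III: 23·79/(10 + 0.13·79) → 1817 ÷ (2027/100) = 181700/2027 ≈ 89.640

CN_adj = 181700/2027 ≈ 89.640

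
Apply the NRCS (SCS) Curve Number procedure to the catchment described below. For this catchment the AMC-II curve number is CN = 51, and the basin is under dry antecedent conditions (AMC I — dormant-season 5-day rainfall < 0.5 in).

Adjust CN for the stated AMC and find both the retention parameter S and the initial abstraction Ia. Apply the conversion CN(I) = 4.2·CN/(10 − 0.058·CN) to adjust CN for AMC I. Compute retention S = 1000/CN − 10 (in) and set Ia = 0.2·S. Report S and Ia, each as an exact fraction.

S = 3500/153 in ≈ 22.876 in; Ia = 700/153 in ≈ 4.575 in

CN(I) from CN(II)=51: (4.2·51)/(10 − 0.058·51) = 15300/503 ≈ 30.417
Retention S: 1000/CN − 10 with CN=30.417 → S = 3500/153 ≈ 22.876 in
Ia = 0.2S: 0.2·22.876 = 4.575 in (exactly 700/153)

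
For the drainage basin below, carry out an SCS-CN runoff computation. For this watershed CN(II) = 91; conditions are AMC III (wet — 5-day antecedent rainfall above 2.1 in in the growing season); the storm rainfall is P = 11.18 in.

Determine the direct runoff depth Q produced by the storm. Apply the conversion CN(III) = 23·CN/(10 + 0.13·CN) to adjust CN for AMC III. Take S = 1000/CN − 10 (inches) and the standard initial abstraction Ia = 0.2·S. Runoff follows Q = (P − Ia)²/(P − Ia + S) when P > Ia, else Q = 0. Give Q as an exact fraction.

Adjust CN=91 to AMC III: 23·91/(10 + 0.13·91) → 2093 ÷ (2183/100) = 209300/2183 ≈ 95.877
Retention S: 1000/CN − 10 with CN=95.877 → S = 900/2093 ≈ 0.430 in
Ia = 0.2·(900/2093) = 180/2093 in ≈ 0.086 in
Since P=11.180 > Ia=0.086: effective rainfall P−Ia = 1160987/104650 in
Q = (1160987/104650)²/((1160987/104650) + 900/2093) = (1347890814169/10951622500)/(1205987/104650) = 1347890814169/126206539550 in ≈ 10.680 in

Q = 1347890814169/126206539550 in ≈ 10.680 in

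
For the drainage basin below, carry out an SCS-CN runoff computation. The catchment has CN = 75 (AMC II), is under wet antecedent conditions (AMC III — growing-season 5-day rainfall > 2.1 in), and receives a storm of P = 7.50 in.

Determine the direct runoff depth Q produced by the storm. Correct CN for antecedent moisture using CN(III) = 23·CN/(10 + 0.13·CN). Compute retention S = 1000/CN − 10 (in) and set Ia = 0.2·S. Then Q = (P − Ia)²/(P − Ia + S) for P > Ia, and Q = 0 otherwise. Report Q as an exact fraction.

Adjust CN=75 to AMC III: 23·75/(10 + 0.13·75) → 1725 ÷ (79/4) = 6900/79 ≈ 87.342
S = 1000/(6900/79) − 10 = 100/69 in ≈ 1.449 in
Ia = 0.2·(100/69) = 20/69 in ≈ 0.290 in
P − Ia = 7.500 − 0.290 = 995/138 ≈ 7.210 in (> 0, runoff occurs)
Q: (995/138)² ÷ (1195/138) = 198005/32982 in (≈ 6.003 in)

Q = 198005/32982 in ≈ 6.003 in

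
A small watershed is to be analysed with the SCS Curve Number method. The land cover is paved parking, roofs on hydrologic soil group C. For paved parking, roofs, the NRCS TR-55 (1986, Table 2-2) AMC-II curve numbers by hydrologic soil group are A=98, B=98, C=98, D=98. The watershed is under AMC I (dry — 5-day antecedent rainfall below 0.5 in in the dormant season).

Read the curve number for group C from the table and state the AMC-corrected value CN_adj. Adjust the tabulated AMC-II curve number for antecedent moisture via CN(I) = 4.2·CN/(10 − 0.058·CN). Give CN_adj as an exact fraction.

CN_adj = 102900/1079 ≈ 95.366

NRCS table: paved parking, roofs, soil group C → CN(II) = 98
CN(I) from CN(II)=98: (4.2·98)/(10 − 0.058·98) = 102900/1079 ≈ 95.366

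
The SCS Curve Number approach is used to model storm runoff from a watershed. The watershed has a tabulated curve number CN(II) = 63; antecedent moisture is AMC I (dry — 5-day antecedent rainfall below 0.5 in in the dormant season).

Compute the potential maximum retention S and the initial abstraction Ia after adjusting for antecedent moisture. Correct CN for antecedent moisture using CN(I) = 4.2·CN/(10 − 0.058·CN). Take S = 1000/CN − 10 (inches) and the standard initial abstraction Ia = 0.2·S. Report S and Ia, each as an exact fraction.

CN(I) from CN(II)=63: (4.2·63)/(10 − 0.058·63) = 132300/3173 ≈ 41.696
Max retention: S = 1000/(132300/3173) − 10 = 18500/1323 in (≈ 13.983 in)
Ia = 0.2S: 0.2·13.983 = 2.797 in (exactly 3700/1323)

S = 18500/1323 in ≈ 13.983 in; Ia = 3700/1323 in ≈ 2.797 in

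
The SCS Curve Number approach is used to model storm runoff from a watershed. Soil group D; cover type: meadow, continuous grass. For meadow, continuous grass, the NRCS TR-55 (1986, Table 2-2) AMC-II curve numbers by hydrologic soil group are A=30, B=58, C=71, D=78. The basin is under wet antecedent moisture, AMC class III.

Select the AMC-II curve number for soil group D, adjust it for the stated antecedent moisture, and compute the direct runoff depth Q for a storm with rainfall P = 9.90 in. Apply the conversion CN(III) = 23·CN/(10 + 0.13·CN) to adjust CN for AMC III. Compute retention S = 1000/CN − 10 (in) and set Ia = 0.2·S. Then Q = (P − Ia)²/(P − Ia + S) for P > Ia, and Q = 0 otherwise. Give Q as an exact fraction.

Q = 681825419/79590810 in ≈ 8.567 in

NRCS table: meadow, continuous grass, soil group D → CN(II) = 78
Adjust CN=78 to AMC III: 23·78/(10 + 0.13·78) → 1794 ÷ (1007/50) = 89700/1007 ≈ 89.076
S = 1000/(89700/1007) − 10 = 1100/897 in ≈ 1.226 in
Initial abstraction Ia = S/5 = (1100/897)/5 = 220/897 ≈ 0.245 in
Since P=9.900 > Ia=0.245: effective rainfall P−Ia = 86603/8970 in
Q: (86603/8970)² ÷ (97603/8970) = 681825419/79590810 in (≈ 8.567 in)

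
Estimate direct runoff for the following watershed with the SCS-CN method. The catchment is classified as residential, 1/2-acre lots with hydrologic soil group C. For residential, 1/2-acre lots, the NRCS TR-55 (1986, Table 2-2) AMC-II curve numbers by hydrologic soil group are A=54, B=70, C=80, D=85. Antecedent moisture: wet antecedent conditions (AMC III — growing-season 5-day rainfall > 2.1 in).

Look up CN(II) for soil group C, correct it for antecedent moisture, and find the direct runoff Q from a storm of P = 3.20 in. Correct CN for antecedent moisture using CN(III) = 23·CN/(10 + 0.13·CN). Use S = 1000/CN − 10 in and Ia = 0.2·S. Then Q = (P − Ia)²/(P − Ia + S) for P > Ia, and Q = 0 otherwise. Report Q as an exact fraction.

Q = 117649/53820 in ≈ 2.186 in

NRCS table: residential, 1/2-acre lots, soil group C → CN(II) = 80
Adjust CN=80 to AMC III: 23·80/(10 + 0.13·80) → 1840 ÷ (102/5) = 4600/51 ≈ 90.196
S = 1000/(4600/51) − 10 = 25/23 in ≈ 1.087 in
Ia = 0.2·(25/23) = 5/23 in ≈ 0.217 in
Since P=3.200 > Ia=0.217: effective rainfall P−Ia = 343/115 in
Q: (343/115)² ÷ (468/115) = 117649/53820 in (≈ 2.186 in)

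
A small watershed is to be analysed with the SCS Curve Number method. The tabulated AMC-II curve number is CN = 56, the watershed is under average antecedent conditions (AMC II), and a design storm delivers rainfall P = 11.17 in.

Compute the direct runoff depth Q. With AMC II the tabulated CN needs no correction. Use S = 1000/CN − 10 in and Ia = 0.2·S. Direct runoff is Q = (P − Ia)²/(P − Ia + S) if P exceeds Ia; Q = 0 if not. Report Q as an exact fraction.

Average conditions: CN = 56 (no AMC adjustment).
Retention S: 1000/CN − 10 with CN=56.000 → S = 55/7 ≈ 7.857 in
Ia = 0.2S: 0.2·7.857 = 1.571 in (exactly 11/7)
Excess rainfall: 11.170 − 1.571 = 9.599 in; P > Ia so Q > 0
Runoff Q = (P−Ia)²/(P−Ia+S) = (9.599)²/(9.599+7.857) = 45144961/8553300 ≈ 5.278 in

Q = 45144961/8553300 in ≈ 5.278 in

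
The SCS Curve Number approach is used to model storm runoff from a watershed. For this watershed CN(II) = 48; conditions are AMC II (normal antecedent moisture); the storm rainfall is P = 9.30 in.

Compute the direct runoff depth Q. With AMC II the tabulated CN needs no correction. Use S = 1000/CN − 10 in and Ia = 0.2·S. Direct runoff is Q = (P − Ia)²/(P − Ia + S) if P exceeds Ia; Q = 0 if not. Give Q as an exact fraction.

Q = 22898/8085 in ≈ 2.832 in

Average conditions: CN = 48 (no AMC adjustment).
Retention S: 1000/CN − 10 with CN=48.000 → S = 65/6 ≈ 10.833 in
Ia = 0.2S: 0.2·10.833 = 2.167 in (exactly 13/6)
P − Ia = 9.300 − 2.167 = 107/15 ≈ 7.133 in (> 0, runoff occurs)
Q = (107/15)²/((107/15) + 65/6) = (11449/225)/(539/30) = 22898/8085 in ≈ 2.832 in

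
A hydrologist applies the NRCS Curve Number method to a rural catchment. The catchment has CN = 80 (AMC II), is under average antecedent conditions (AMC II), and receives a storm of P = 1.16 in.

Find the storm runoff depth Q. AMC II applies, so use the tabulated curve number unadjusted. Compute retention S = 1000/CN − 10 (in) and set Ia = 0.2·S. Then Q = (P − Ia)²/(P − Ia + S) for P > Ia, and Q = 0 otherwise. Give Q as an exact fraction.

Average conditions: CN = 80 (no AMC adjustment).
Max retention: S = 1000/80 − 10 = 5/2 in (≈ 2.500 in)
Ia = 0.2S: 0.2·2.500 = 0.500 in (exactly 1/2)
Excess rainfall: 1.160 − 0.500 = 0.660 in; P > Ia so Q > 0
Q = (33/50)²/((33/50) + 5/2) = (1089/2500)/(79/25) = 1089/7900 in ≈ 0.138 in

Q = 1089/7900 in ≈ 0.138 in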